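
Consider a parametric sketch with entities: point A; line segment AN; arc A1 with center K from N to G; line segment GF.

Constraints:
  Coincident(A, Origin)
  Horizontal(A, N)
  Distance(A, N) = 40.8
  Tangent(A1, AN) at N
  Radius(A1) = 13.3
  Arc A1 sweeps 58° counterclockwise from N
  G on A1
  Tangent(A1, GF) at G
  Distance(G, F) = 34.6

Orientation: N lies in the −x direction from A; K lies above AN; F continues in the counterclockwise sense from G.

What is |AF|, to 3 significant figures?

37.3

A is at the origin; AN is horizontal with |AN| = 40.8 and N on the −x side, so N = (-40.8, 0.00). A1 meets AN tangentially, so KN is at right angles to AN, so K = N + (0, 13.3) = (-40.8, 13.3). On A1, N sits at bearing -90° from K; a 58° counterclockwise sweep puts G at bearing -32°, so G = K + 13.3·(cos -32°, sin -32°) = (-29.5, 6.25). Since A1 is tangent to GF there, KG ⟂ GF, so GF runs along (−sin -32°, cos -32°); with |GF| = 34.6, F = (-11.2, 35.6). Then |AF| = |F − A| = 37.3.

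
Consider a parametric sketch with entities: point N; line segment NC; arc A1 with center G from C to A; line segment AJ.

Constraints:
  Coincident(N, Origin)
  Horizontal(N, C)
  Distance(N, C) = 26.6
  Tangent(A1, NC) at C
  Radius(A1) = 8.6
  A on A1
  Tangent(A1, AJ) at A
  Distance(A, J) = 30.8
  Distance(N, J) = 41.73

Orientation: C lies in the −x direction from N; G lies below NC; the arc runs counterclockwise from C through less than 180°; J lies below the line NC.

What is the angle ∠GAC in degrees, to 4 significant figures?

27.24°

Checks: ∠(GC, CN) = 90.00° ✓; |GC| = 8.600 ✓; |GA| = 8.600 ✓; ∠(GA, AJ) = 90.00° ✓; |AJ| = 30.80 ✓; |NJ| = 41.73 ✓.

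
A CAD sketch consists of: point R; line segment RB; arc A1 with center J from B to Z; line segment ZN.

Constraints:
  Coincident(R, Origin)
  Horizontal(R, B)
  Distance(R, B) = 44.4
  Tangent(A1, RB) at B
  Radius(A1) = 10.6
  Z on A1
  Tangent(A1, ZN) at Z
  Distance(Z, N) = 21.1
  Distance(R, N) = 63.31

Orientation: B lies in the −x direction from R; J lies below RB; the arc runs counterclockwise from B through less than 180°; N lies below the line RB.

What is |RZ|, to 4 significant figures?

56.04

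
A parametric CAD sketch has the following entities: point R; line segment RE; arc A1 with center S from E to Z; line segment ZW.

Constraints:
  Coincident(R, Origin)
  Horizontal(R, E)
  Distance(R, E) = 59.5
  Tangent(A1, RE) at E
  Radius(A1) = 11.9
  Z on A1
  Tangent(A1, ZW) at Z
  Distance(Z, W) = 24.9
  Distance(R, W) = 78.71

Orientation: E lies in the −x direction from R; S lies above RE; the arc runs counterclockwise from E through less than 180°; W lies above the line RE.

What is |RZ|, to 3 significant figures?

55.1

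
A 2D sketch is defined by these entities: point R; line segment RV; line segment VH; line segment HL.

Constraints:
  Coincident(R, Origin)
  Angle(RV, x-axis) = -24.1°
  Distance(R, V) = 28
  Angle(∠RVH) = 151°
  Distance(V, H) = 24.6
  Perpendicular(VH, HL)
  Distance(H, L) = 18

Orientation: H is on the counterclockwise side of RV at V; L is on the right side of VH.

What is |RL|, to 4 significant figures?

58.37

∠RVH = 151.0°, so VH runs at -24.1° + (180° − 151.0°) = 4.900° from the x-axis; with |VH| = 24.6, H = V + 24.6·(cos 4.900°, sin 4.900°) = (50.07, -9.332). VH ⟂ HL; with |HL| = 18.0 on the right of VH, L = H + 18.0·(0.08542, -0.9963) = (51.61, -27.27). Then |RL| = |L − R| = 58.37.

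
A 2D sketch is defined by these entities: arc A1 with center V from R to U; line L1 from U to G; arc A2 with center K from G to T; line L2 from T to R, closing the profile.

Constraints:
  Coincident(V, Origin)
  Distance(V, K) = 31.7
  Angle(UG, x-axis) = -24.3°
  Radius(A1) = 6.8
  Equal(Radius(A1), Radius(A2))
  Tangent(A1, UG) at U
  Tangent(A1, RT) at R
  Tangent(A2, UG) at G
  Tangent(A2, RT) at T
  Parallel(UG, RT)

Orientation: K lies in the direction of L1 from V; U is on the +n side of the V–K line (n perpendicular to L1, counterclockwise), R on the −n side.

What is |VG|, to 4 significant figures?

32.42

The slot axis is L1's direction at -24.3°, so u = (cos -24.3°, sin -24.3°) = (0.9114, -0.4115) and n = (−sin -24.3°, cos -24.3°) = (0.4115, 0.9114). V is at the origin and K lies 31.7 along u from V, so K = 31.7·u = (28.89, -13.05). Tangency of A1 to both parallel lines with radius 6.8 puts U and R at V ± 6.8·n: U = (2.798, 6.198), R = (-2.798, -6.198). Equal radii place G and T the same way about K: G = K + 6.8·n = (31.69, -6.847), T = K − 6.8·n = (26.09, -19.24). Then |VG| = |G − V| = 32.42.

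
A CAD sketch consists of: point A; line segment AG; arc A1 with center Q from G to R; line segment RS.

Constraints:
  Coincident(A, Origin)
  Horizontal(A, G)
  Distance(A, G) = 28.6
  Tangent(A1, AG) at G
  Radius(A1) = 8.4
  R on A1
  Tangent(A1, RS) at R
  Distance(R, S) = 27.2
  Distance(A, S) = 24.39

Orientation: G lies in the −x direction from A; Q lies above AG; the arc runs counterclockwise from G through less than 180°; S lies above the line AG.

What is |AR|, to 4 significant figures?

22.35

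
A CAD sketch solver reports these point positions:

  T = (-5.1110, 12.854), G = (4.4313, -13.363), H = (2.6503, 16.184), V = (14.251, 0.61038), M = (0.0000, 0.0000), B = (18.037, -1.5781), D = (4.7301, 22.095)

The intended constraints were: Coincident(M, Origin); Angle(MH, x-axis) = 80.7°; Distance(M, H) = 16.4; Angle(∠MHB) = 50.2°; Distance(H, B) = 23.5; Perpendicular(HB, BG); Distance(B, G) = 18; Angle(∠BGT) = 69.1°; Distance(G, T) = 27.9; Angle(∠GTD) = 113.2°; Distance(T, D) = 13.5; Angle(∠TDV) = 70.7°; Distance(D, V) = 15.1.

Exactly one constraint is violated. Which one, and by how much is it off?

Distance(D, V) = 15.1 — off by 8.40.

M = (0.00, 0.00) ✓; MH at 80.70° ✓; |MH| = 16.40 ✓; ∠MHB = 50.20° ✓; |HB| = 23.50 ✓; ∠(HB, BG) = 90.00° ✓; |BG| = 18.00 ✓; ∠BGT = 69.10° ✓; |GT| = 27.90 ✓; ∠GTD = 113.2° ✓; |TD| = 13.50 ✓; ∠TDV = 70.70° ✓; |DV| = 23.50 ✗.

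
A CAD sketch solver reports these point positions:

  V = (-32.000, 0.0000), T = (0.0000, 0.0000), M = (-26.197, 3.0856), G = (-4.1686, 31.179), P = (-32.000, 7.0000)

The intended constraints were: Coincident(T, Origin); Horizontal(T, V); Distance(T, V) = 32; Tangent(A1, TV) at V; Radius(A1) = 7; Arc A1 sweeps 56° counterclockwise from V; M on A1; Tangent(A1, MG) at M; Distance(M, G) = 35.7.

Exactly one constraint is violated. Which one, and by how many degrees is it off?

Tangent(A1, MG) at M — off by 4.10°.

T = (0.00, 0.00) ✓; T.y = 0.00, V.y = 0.00 ✓; |TV| = 32.00 ✓; ∠(PV, VT) = 90.00° ✓; |PV| = 7.000 ✓; bearing(P→M) − bearing(P→V) = 56.00° ✓; |PM| = 7.000 ✓; ∠(PM, MG) = 94.10° ✗; |MG| = 35.70 ✓.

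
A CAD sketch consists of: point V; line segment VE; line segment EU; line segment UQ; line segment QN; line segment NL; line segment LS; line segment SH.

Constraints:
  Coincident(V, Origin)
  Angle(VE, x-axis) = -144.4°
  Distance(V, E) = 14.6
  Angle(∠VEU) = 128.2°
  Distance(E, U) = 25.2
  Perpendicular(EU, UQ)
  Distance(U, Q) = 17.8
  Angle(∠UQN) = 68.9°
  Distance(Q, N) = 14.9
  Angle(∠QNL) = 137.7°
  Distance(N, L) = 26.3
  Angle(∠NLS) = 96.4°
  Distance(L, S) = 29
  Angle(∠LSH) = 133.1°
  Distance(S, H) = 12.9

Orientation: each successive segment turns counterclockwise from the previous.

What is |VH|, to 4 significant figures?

57.47

V is at the origin; VE runs at -144.4° with length 14.6, so E = (-11.87, -8.499). ∠VEU = 128.2° gives EU at -92.60° from the x-axis; with |EU| = 25.2, U = (-13.01, -33.67). EU is perpendicular to UQ, so UQ runs at -2.600°; with |UQ| = 17.8, Q = (4.767, -34.48). ∠UQN = 68.9° gives QN at 108.5° from the x-axis; with |QN| = 14.9, N = (0.03942, -20.35). ∠QNL = 137.7° gives NL at 150.8° from the x-axis; with |NL| = 26.3, L = (-22.92, -7.520). ∠NLS = 96.4° gives LS at -125.6° from the x-axis; with |LS| = 29.0, S = (-39.80, -31.10). ∠LSH = 133.1° gives SH at -78.70° from the x-axis; with |SH| = 12.9, H = (-37.27, -43.75). Then |VH| = |H − V| = 57.47.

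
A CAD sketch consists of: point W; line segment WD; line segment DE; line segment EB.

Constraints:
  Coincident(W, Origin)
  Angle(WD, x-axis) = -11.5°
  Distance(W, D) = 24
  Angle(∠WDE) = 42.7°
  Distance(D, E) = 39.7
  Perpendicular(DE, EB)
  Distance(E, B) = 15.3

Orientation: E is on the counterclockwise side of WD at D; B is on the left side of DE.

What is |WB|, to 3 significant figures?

22.1

W is at the origin; WD runs at -11.5° with length 24.0, so D = 24.0·(cos -11.5°, sin -11.5°) = (23.5, -4.78). ∠WDE = 42.7°, so DE runs at -11.5° + (180° − 42.7°) = 126° from the x-axis; with |DE| = 39.7, E = D + 39.7·(cos 126°, sin 126°) = (0.295, 27.4). DE is perpendicular to EB; with |EB| = 15.3 on the left of DE, B = E + 15.3·(-0.811, -0.585) = (-12.1, 18.5). Then |WB| = |B − W| = 22.1.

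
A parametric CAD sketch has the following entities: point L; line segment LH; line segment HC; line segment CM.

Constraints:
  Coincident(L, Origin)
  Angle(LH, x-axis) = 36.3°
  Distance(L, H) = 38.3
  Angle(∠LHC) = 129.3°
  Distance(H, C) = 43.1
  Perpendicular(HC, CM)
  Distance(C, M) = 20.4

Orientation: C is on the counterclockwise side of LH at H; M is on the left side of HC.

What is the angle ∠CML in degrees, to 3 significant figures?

97.8°

L is at the origin; LH runs at 36.3° with length 38.3, so H = 38.3·(cos 36.3°, sin 36.3°) = (30.9, 22.7). ∠LHC = 129.3°, so HC runs at 36.3° + (180° − 129.3°) = 87.0° from the x-axis; with |HC| = 43.1, C = H + 43.1·(cos 87.0°, sin 87.0°) = (33.1, 65.7). HC is perpendicular to CM; with |CM| = 20.4 on the left of HC, M = C + 20.4·(-0.999, 0.0523) = (12.8, 66.8). Then cos ∠CML = MC·ML / (|MC||ML|), giving 97.8°.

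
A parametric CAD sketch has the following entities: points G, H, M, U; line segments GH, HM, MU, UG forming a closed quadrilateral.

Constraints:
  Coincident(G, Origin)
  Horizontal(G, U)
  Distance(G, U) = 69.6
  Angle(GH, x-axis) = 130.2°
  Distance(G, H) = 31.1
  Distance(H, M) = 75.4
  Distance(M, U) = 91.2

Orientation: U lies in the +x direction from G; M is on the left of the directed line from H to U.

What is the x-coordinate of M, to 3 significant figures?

28.5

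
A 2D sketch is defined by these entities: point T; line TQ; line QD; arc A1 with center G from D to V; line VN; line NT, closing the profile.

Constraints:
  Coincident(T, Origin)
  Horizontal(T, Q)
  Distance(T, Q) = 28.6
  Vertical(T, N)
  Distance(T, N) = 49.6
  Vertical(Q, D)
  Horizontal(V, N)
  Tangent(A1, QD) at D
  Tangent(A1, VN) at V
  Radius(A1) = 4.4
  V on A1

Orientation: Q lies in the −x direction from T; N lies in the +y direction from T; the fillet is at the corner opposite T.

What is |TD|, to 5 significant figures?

53.488

T is at the origin; T and Q share the same y with |TQ| = 28.6 and Q on the −x side, so Q = (-28.600, 0.0000). TN is vertical with |TN| = 49.6 and N on the +y side, so N = (0.0000, 49.600). The virtual corner opposite T is at (-28.600, 49.600). Tangency of A1 to QD means the radius GD is perpendicular to QD and the tangent condition forces GV to be normal to VN, with radius 4.4, so the center G sits 4.4 in from both sides at G = (-24.200, 45.200). That places the tangent points at D = (-28.600, 45.200) on QD and V = (-24.200, 49.600) on VN. Then |TD| = |D − T| = 53.488.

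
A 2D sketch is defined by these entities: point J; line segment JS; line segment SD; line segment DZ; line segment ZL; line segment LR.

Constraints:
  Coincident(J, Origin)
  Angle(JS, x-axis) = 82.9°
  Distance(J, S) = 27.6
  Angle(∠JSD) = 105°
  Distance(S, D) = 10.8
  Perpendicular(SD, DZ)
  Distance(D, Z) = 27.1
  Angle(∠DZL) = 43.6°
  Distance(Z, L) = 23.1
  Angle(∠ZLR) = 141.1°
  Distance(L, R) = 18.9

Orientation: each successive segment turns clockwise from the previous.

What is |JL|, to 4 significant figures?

16.41

J is at the origin; JS runs at 82.9° with length 27.6, so S = (3.411, 27.39). ∠JSD = 105.0° gives SD at 7.900° from the x-axis; with |SD| = 10.8, D = (14.11, 28.87). SD is perpendicular to DZ, so DZ runs at -82.10°; with |DZ| = 27.1, Z = (17.83, 2.030). ∠DZL = 43.6° gives ZL at 141.5° from the x-axis; with |ZL| = 23.1, L = (-0.2446, 16.41). Then |JL| = |L − J| = 16.41.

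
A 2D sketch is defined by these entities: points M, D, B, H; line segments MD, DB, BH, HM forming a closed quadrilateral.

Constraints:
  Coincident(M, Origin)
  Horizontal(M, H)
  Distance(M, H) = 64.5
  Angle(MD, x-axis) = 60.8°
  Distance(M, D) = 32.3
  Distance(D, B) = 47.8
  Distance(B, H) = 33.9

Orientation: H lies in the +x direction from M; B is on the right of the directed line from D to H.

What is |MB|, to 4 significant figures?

37.93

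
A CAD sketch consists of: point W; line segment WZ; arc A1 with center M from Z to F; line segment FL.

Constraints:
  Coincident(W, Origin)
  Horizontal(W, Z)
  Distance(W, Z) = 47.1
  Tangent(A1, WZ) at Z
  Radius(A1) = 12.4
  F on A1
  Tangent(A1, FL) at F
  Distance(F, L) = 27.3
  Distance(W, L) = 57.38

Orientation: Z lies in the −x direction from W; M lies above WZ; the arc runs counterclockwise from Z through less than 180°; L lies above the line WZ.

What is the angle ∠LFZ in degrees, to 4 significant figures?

130.0°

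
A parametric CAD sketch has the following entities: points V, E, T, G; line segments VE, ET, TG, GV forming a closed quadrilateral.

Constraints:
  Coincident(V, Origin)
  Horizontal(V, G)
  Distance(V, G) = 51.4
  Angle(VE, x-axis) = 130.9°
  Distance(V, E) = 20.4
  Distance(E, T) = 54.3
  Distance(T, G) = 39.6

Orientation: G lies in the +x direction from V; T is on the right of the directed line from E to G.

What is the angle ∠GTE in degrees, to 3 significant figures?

88.9°

Checks: |ET| = 54.30 ✓; |TG| = 39.60 ✓.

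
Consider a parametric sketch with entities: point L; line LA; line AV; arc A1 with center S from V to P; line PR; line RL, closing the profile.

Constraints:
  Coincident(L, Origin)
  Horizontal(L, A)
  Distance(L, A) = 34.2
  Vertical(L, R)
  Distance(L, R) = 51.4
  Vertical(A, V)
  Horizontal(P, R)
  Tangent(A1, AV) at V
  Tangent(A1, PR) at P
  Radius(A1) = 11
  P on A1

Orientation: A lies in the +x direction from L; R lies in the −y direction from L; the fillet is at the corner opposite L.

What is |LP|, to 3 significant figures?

56.4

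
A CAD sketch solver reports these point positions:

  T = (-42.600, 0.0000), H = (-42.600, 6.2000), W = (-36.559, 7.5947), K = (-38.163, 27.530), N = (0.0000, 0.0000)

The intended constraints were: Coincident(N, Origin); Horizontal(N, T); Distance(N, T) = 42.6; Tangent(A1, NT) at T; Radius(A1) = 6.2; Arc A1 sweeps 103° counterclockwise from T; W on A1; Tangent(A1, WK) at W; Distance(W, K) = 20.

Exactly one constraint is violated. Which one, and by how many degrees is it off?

Tangent(A1, WK) at W — off by 8.40°.

N = (0.00, 0.00) ✓; N.y = 0.00, T.y = 0.00 ✓; |NT| = 42.60 ✓; ∠(HT, TN) = 90.00° ✓; |HT| = 6.200 ✓; bearing(H→W) − bearing(H→T) = 103.0° ✓; |HW| = 6.200 ✓; ∠(HW, WK) = 98.40° ✗; |WK| = 20.00 ✓.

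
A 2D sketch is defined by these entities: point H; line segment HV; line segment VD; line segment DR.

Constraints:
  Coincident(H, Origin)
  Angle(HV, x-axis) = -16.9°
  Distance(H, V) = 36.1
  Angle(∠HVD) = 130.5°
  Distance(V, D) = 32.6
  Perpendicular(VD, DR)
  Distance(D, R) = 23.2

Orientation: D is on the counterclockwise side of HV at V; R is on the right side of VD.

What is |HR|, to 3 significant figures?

75.5

H is at the origin; HV runs at -16.9° with length 36.1, so V = 36.1·(cos -16.9°, sin -16.9°) = (34.5, -10.5). ∠HVD = 130.5°, so VD runs at -16.9° + (180° − 130.5°) = 32.6° from the x-axis; with |VD| = 32.6, D = V + 32.6·(cos 32.6°, sin 32.6°) = (62.0, 7.07). The perpendicularity gives DR at right angles to VD; with |DR| = 23.2 on the right of VD, R = D + 23.2·(0.539, -0.842) = (74.5, -12.5). Then |HR| = |R − H| = 75.5.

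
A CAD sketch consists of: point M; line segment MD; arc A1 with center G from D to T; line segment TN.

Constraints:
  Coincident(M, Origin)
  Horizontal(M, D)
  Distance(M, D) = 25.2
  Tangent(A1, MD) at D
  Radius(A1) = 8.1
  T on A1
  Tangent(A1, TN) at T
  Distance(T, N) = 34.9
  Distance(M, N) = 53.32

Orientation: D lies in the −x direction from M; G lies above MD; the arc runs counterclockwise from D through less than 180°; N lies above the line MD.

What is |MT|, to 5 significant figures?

20.922

M is at the origin; M and D share the same y with |MD| = 25.2 and D on the −x side, so D = (-25.200, 0.0000). A1 meets MD tangentially, so GD is at right angles to MD, so G = D + (0, 8.1) = (-25.200, 8.1000). Since GT ⟂ TN (tangency), |GN| = √(8.1² + 34.9²) = 35.828 regardless of where T sits on A1. So N lies on both circle(M, 53.32) and circle(G, 35.828); the above-MD intersection is N = (-30.868, 43.477). T is the foot of the tangent from N: T = (-17.699, 11.156).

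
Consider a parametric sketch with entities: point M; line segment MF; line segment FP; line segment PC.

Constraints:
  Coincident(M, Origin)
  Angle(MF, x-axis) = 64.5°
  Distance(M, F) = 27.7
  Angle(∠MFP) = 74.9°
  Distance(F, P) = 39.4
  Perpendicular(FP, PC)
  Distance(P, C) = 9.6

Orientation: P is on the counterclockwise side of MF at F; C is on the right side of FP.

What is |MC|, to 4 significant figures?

48.55

M is at the origin; MF runs at 64.5° with length 27.7, so F = 27.7·(cos 64.5°, sin 64.5°) = (11.93, 25.00). ∠MFP = 74.9°, so FP runs at 64.5° + (180° − 74.9°) = 169.6° from the x-axis; with |FP| = 39.4, P = F + 39.4·(cos 169.6°, sin 169.6°) = (-26.83, 32.11). The perpendicularity gives PC at right angles to FP; with |PC| = 9.6 on the right of FP, C = P + 9.6·(0.1805, 0.9836) = (-25.09, 41.56). Then |MC| = |C − M| = 48.55.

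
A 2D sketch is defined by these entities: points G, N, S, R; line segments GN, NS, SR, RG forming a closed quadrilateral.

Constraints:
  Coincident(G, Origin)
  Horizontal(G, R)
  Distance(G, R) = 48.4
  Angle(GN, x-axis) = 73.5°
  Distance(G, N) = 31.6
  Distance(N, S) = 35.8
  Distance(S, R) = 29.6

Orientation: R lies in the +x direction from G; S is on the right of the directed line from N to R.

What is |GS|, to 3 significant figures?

19.5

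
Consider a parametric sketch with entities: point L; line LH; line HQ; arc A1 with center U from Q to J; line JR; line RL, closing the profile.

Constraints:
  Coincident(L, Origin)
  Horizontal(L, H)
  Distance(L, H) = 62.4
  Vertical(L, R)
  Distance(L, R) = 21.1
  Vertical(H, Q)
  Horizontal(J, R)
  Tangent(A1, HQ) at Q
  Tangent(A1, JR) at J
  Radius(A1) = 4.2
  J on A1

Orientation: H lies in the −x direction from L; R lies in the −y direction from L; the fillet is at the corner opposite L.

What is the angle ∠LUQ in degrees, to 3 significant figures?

164°

The virtual corner opposite L is at (-62.4, -21.1). Since A1 is tangent to HQ there, UQ ⟂ HQ and tangency of A1 to JR means the radius UJ is perpendicular to JR, with radius 4.2, so the center U sits 4.2 in from both sides at U = (-58.2, -16.9). That places the tangent points at Q = (-62.4, -16.9) on HQ and J = (-58.2, -21.1) on JR. Then cos ∠LUQ = UL·UQ / (|UL||UQ|), giving 164°.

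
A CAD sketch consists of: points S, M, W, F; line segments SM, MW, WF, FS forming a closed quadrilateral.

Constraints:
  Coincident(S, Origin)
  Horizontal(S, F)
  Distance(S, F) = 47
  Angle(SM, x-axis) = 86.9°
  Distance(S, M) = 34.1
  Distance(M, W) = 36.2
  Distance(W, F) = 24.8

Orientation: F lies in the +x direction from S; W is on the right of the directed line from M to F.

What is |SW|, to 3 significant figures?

23.0

Checks: |MW| = 36.20 ✓; |WF| = 24.80 ✓.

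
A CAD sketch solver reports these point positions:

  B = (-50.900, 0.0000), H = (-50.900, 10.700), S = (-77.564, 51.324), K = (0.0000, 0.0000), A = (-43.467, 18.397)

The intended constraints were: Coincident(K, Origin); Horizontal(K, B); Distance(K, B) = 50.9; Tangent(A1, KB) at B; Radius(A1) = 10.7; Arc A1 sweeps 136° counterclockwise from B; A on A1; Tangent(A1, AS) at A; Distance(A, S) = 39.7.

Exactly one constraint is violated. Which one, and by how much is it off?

Distance(A, S) = 39.7 — off by 7.70.

K = (0.00, 0.00) ✓; K.y = 0.00, B.y = 0.00 ✓; |KB| = 50.90 ✓; ∠(HB, BK) = 90.00° ✓; |HB| = 10.70 ✓; bearing(H→A) − bearing(H→B) = 136.0° ✓; |HA| = 10.70 ✓; ∠(HA, AS) = 90.00° ✓; |AS| = 47.40 ✗.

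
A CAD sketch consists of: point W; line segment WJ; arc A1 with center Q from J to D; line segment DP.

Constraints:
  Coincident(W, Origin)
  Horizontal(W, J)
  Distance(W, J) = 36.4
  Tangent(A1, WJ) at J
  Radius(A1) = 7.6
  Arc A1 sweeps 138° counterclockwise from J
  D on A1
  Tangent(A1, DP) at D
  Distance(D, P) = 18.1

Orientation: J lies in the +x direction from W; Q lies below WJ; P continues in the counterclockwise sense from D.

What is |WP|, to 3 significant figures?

51.4

On A1, J sits at bearing 90° from Q; a 138° counterclockwise sweep puts D at bearing 228°, so D = Q + 7.6·(cos 228°, sin 228°) = (31.3, -13.2). Since A1 is tangent to DP there, QD ⟂ DP, so DP runs along (−sin 228°, cos 228°); with |DP| = 18.1, P = (44.8, -25.4). Then |WP| = |P − W| = 51.4.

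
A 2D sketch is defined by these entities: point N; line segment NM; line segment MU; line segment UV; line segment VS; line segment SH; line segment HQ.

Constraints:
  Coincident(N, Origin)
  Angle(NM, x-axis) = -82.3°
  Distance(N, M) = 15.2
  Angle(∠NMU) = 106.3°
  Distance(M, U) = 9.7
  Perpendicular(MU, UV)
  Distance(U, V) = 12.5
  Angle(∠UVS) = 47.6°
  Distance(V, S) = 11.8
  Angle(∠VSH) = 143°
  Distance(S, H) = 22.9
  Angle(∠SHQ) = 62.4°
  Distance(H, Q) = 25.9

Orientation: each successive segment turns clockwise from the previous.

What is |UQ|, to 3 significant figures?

15.8

N is at the origin; NM runs at -82.3° with length 15.2, so M = (2.04, -15.1). ∠NMU = 106.3° gives MU at -156° from the x-axis; with |MU| = 9.7, U = (-6.82, -19.0). The perpendicularity gives UV at right angles to MU, so UV runs at 114°; with |UV| = 12.5, V = (-11.9, -7.59). ∠UVS = 47.6° gives VS at -18.4° from the x-axis; with |VS| = 11.8, S = (-0.712, -11.3). ∠VSH = 143.0° gives SH at -55.4° from the x-axis; with |SH| = 22.9, H = (12.3, -30.2). ∠SHQ = 62.4° gives HQ at -173° from the x-axis; with |HQ| = 25.9, Q = (-13.4, -33.3). Then |UQ| = |Q − U| = 15.8.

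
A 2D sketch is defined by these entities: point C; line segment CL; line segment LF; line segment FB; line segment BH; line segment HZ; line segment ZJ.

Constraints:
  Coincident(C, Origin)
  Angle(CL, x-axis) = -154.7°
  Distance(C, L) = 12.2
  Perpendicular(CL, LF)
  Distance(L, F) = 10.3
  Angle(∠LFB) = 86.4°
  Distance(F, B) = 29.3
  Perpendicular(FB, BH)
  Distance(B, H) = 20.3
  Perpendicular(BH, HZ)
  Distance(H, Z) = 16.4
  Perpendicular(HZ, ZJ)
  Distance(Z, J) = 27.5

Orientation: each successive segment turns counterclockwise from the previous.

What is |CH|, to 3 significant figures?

19.7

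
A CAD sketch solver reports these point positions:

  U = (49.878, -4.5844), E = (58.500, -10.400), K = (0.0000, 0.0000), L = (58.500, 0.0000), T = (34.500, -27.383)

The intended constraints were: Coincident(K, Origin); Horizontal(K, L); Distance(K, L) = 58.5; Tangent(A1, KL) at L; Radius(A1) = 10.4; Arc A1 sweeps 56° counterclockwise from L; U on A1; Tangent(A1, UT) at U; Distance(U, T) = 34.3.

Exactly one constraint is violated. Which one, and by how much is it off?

Distance(U, T) = 34.3 — off by 6.80.

K = (0.00, 0.00) ✓; K.y = 0.00, L.y = 0.00 ✓; |KL| = 58.50 ✓; ∠(EL, LK) = 90.00° ✓; |EL| = 10.40 ✓; bearing(E→U) − bearing(E→L) = 56.00° ✓; |EU| = 10.40 ✓; ∠(EU, UT) = 90.00° ✓; |UT| = 27.50 ✗.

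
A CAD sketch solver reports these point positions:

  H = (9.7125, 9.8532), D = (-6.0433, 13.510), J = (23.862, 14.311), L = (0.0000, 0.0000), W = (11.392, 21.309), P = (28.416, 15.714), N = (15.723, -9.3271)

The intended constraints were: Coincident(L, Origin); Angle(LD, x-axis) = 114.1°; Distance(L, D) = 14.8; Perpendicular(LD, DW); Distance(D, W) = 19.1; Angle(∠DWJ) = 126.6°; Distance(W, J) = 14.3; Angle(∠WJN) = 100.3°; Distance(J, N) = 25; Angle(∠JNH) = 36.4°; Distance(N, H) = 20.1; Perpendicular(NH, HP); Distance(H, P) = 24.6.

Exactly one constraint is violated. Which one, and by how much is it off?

Distance(H, P) = 24.6 — off by 5.00.

L = (0.00, 0.00) ✓; LD at 114.1° ✓; |LD| = 14.80 ✓; ∠(LD, DW) = 90.00° ✓; |DW| = 19.10 ✓; ∠DWJ = 126.6° ✓; |WJ| = 14.30 ✓; ∠WJN = 100.3° ✓; |JN| = 25.00 ✓; ∠JNH = 36.40° ✓; |NH| = 20.10 ✓; ∠(NH, HP) = 90.00° ✓; |HP| = 19.60 ✗.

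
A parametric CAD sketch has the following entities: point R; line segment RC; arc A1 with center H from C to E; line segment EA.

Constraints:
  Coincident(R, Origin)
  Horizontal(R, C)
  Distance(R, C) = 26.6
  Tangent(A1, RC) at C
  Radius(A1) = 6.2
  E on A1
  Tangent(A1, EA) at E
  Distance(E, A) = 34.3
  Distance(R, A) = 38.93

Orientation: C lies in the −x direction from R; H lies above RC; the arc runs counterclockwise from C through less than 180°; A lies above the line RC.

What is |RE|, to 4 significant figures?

21.13

R is at the origin; R and C share the same y with |RC| = 26.6 and C on the −x side, so C = (-26.60, 0.000). The tangent condition forces HC to be normal to RC, so H = C + (0, 6.2) = (-26.60, 6.200). Since HE ⟂ EA (tangency), |HA| = √(6.2² + 34.3²) = 34.86 regardless of where E sits on A1. So A lies on both circle(R, 38.93) and circle(H, 34.86); the above-RC intersection is A = (-10.97, 37.35). E is the foot of the tangent from A: E = (-20.65, 4.449).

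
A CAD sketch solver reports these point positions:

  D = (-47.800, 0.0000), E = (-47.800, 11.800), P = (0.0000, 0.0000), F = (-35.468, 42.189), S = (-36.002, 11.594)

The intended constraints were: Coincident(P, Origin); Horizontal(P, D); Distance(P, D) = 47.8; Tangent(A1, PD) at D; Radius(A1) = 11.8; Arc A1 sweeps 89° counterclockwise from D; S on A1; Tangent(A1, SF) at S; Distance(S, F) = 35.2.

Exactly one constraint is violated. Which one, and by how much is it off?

Distance(S, F) = 35.2 — off by 4.60.

P = (0.00, 0.00) ✓; P.y = 0.00, D.y = 0.00 ✓; |PD| = 47.80 ✓; ∠(ED, DP) = 90.00° ✓; |ED| = 11.80 ✓; bearing(E→S) − bearing(E→D) = 89.00° ✓; |ES| = 11.80 ✓; ∠(ES, SF) = 90.00° ✓; |SF| = 30.60 ✗.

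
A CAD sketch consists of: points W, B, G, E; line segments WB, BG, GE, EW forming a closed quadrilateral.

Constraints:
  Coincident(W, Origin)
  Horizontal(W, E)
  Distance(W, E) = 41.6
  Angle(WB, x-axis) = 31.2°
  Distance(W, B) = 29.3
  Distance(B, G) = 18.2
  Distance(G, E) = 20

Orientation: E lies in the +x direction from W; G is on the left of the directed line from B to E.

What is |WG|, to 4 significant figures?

47.07

Checks: |BG| = 18.20 ✓; |GE| = 20.00 ✓.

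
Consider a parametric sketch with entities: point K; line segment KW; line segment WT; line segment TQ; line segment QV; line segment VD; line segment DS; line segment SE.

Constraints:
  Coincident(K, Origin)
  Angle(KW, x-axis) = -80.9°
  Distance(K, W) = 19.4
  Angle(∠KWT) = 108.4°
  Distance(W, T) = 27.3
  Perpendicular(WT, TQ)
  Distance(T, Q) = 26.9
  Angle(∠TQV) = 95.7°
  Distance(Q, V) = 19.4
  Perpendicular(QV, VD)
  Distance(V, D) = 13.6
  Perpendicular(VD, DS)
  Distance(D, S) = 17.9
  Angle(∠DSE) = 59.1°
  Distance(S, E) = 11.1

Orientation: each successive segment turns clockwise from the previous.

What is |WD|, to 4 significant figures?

16.68

K is at the origin; KW runs at -80.9° with length 19.4, so W = (3.068, -19.16). ∠KWT = 108.4° gives WT at -152.5° from the x-axis; with |WT| = 27.3, T = (-21.15, -31.76). The perpendicularity gives TQ at right angles to WT, so TQ runs at 117.5°; with |TQ| = 26.9, Q = (-33.57, -7.901). ∠TQV = 95.7° gives QV at 33.20° from the x-axis; with |QV| = 19.4, V = (-17.33, 2.722). QV is perpendicular to VD, so VD runs at -56.80°; with |VD| = 13.6, D = (-9.888, -8.658). Then |WD| = |D − W| = 16.68.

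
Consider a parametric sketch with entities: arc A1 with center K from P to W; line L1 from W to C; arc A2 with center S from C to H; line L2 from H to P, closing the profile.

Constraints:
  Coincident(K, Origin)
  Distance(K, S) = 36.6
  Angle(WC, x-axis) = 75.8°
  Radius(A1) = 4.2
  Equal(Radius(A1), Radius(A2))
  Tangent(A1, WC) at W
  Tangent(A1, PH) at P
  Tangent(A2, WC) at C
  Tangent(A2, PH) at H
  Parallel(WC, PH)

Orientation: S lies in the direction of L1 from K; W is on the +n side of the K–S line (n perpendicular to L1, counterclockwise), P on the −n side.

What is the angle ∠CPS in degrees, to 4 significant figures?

6.380°

The slot axis is L1's direction at 75.8°, so u = (cos 75.8°, sin 75.8°) = (0.2453, 0.9694) and n = (−sin 75.8°, cos 75.8°) = (-0.9694, 0.2453). K is at the origin and S lies 36.6 along u from K, so S = 36.6·u = (8.978, 35.48). Tangency of A1 to both parallel lines with radius 4.2 puts W and P at K ± 4.2·n: W = (-4.072, 1.030), P = (4.072, -1.030). Equal radii place C and H the same way about S: C = S + 4.2·n = (4.907, 36.51), H = S − 4.2·n = (13.05, 34.45). Then cos ∠CPS = PC·PS / (|PC||PS|), giving 6.380°.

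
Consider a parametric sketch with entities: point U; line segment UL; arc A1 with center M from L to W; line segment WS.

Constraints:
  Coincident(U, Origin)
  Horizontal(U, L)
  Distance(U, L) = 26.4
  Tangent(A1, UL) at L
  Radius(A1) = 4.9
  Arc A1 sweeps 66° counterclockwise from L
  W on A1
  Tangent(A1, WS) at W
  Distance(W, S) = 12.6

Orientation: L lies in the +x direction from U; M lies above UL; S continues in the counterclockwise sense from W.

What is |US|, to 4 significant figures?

38.78

U is at the origin; UL is horizontal with |UL| = 26.4 and L on the +x side, so L = (26.40, 0.000). Since A1 is tangent to UL there, ML ⟂ UL, so M = L + (0, 4.9) = (26.40, 4.900). On A1, L sits at bearing -90° from M; a 66° counterclockwise sweep puts W at bearing -24°, so W = M + 4.9·(cos -24°, sin -24°) = (30.88, 2.907). The tangent condition forces MW to be normal to WS, so WS runs along (−sin -24°, cos -24°); with |WS| = 12.6, S = (36.00, 14.42). Then |US| = |S − U| = 38.78.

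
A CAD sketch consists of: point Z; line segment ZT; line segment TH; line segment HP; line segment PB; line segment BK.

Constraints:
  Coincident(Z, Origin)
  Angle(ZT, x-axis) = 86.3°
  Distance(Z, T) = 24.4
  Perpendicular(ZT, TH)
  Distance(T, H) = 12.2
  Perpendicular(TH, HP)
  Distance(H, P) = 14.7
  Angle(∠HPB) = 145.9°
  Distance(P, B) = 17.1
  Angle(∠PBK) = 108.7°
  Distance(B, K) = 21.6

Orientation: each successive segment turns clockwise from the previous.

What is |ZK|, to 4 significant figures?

18.26

Z is at the origin; ZT runs at 86.3° with length 24.4, so T = (1.575, 24.35). ZT ⟂ TH, so TH runs at -3.700°; with |TH| = 12.2, H = (13.75, 23.56). TH ⟂ HP, so HP runs at -93.70°; with |HP| = 14.7, P = (12.80, 8.892). ∠HPB = 145.9° gives PB at -127.8° from the x-axis; with |PB| = 17.1, B = (2.320, -4.619). ∠PBK = 108.7° gives BK at 160.9° from the x-axis; with |BK| = 21.6, K = (-18.09, 2.449). Then |ZK| = |K − Z| = 18.26.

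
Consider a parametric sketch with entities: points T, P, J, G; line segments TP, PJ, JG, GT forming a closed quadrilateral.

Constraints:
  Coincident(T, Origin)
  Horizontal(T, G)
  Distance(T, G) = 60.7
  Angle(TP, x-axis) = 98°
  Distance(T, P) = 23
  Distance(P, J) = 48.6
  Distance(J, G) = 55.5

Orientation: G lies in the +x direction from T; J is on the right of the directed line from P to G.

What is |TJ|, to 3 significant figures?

26.1

Checks: |PJ| = 48.60 ✓; |JG| = 55.50 ✓.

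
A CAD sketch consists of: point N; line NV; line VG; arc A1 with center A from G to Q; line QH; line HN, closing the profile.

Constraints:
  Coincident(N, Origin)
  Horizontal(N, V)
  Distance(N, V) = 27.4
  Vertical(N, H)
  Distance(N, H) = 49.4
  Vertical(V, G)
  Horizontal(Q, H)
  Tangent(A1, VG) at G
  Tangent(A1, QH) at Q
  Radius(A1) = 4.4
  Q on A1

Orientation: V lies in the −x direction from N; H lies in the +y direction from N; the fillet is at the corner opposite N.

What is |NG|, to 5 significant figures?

52.685

N is at the origin; N and V share the same y with |NV| = 27.4 and V on the −x side, so V = (-27.400, 0.0000). NH is vertical with |NH| = 49.4 and H on the +y side, so H = (0.0000, 49.400). The virtual corner opposite N is at (-27.400, 49.400). Since A1 is tangent to VG there, AG ⟂ VG and since A1 is tangent to QH there, AQ ⟂ QH, with radius 4.4, so the center A sits 4.4 in from both sides at A = (-23.000, 45.000). That places the tangent points at G = (-27.400, 45.000) on VG and Q = (-23.000, 49.400) on QH. Then |NG| = |G − N| = 52.685.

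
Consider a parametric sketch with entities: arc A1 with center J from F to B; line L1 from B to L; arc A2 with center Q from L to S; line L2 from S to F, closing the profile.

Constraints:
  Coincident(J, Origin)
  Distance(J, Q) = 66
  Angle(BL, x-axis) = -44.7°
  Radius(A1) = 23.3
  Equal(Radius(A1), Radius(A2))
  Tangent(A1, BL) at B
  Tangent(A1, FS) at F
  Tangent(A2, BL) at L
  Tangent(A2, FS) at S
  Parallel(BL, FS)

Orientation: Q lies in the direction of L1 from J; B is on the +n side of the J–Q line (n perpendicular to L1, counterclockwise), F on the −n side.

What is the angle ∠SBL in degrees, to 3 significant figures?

35.2°

The slot axis is L1's direction at -44.7°, so u = (cos -44.7°, sin -44.7°) = (0.711, -0.703) and n = (−sin -44.7°, cos -44.7°) = (0.703, 0.711). J is at the origin and Q lies 66.0 along u from J, so Q = 66.0·u = (46.9, -46.4). Tangency of A1 to both parallel lines with radius 23.3 puts B and F at J ± 23.3·n: B = (16.4, 16.6), F = (-16.4, -16.6). Equal radii place L and S the same way about Q: L = Q + 23.3·n = (63.3, -29.9), S = Q − 23.3·n = (30.5, -63.0). Then cos ∠SBL = BS·BL / (|BS||BL|), giving 35.2°.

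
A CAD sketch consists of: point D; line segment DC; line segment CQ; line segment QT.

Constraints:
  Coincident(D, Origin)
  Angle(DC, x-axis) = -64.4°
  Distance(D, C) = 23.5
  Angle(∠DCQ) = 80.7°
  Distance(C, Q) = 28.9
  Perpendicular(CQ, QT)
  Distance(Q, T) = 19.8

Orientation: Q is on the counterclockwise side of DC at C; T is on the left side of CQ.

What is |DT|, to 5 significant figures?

25.330

D is at the origin; DC runs at -64.4° with length 23.5, so C = 23.5·(cos -64.4°, sin -64.4°) = (10.154, -21.193). ∠DCQ = 80.7°, so CQ runs at -64.4° + (180° − 80.7°) = 34.900° from the x-axis; with |CQ| = 28.9, Q = C + 28.9·(cos 34.900°, sin 34.900°) = (33.856, -4.6580). CQ ⟂ QT; with |QT| = 19.8 on the left of CQ, T = Q + 19.8·(-0.57215, 0.82015) = (22.528, 11.581). Then |DT| = |T − D| = 25.330.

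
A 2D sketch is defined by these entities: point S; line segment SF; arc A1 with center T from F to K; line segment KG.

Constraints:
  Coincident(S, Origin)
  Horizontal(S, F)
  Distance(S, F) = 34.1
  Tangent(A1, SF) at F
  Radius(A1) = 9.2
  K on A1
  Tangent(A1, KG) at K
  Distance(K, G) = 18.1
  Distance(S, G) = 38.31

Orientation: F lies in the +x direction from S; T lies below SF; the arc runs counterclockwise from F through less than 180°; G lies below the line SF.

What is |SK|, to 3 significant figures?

26.8

Checks: |TK| = 9.200 ✓; ∠(TK, KG) = 90.00° ✓; |KG| = 18.10 ✓; |SG| = 38.31 ✓.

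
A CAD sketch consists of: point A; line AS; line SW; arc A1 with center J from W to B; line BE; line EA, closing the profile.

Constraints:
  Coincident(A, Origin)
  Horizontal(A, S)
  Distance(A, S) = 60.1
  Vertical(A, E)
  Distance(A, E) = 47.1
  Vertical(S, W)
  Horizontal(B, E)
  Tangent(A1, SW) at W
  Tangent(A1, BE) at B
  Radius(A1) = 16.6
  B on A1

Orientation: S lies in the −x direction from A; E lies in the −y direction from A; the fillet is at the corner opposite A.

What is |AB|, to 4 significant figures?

64.11

The virtual corner opposite A is at (-60.10, -47.10). Tangency of A1 to SW means the radius JW is perpendicular to SW and the tangent condition forces JB to be normal to BE, with radius 16.6, so the center J sits 16.6 in from both sides at J = (-43.50, -30.50). That places the tangent points at W = (-60.10, -30.50) on SW and B = (-43.50, -47.10) on BE. Then |AB| = |B − A| = 64.11.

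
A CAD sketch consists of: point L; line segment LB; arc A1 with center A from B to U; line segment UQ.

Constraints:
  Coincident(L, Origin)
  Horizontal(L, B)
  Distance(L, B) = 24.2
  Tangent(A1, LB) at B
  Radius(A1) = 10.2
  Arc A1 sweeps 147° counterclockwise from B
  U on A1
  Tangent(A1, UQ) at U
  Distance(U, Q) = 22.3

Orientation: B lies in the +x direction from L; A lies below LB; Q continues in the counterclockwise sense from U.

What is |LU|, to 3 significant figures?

26.4

L is at the origin; LB is horizontal with |LB| = 24.2 and B on the +x side, so B = (24.2, 0.00). A1 meets LB tangentially, so AB is at right angles to LB, so A = B + (0, -10.2) = (24.2, -10.2). On A1, B sits at bearing 90° from A; a 147° counterclockwise sweep puts U at bearing 237°, so U = A + 10.2·(cos 237°, sin 237°) = (18.6, -18.8). Then |LU| = |U − L| = 26.4.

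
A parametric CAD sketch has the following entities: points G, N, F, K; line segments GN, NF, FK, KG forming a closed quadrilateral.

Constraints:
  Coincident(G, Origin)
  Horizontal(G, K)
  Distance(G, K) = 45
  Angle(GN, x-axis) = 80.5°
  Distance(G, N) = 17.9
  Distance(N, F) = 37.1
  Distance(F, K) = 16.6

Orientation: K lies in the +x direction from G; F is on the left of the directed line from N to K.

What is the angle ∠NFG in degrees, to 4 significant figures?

24.40°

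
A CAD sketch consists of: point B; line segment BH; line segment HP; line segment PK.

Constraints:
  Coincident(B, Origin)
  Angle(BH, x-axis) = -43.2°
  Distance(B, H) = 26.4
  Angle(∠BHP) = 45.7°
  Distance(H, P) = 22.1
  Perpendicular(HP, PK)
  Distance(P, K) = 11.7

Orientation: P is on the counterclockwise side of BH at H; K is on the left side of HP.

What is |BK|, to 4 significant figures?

8.073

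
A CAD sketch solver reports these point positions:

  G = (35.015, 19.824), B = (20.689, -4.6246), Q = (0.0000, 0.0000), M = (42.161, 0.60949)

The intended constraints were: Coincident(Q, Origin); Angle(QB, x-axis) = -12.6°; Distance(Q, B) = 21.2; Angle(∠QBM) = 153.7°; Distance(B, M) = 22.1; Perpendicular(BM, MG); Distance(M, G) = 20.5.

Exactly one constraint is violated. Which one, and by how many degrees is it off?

Perpendicular(BM, MG) — off by 6.70°.

Q = (0.00, 0.00) ✓; QB at -12.60° ✓; |QB| = 21.20 ✓; ∠QBM = 153.7° ✓; |BM| = 22.10 ✓; ∠(BM, MG) = 96.70° ✗; |MG| = 20.50 ✓.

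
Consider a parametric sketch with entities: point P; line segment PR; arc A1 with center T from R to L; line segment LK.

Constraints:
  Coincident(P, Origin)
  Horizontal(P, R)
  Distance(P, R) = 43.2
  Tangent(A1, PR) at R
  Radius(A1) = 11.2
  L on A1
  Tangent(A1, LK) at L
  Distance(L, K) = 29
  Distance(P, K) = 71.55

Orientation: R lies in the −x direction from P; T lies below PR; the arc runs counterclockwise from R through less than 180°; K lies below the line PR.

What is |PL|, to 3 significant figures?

54.6

Checks: |TL| = 11.20 ✓; ∠(TL, LK) = 90.00° ✓; |LK| = 29.00 ✓; |PK| = 71.55 ✓.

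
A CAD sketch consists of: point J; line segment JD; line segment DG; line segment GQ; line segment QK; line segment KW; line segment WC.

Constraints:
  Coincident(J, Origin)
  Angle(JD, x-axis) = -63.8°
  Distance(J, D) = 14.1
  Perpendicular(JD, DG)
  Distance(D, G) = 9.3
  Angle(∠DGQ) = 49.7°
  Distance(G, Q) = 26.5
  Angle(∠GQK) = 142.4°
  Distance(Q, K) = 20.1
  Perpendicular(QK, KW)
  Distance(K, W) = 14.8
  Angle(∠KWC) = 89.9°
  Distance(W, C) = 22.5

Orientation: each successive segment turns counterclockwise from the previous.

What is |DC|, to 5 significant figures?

10.078

J is at the origin; JD runs at -63.8° with length 14.1, so D = (6.2252, -12.651). JD is perpendicular to DG, so DG runs at 26.200°; with |DG| = 9.3, G = (14.570, -8.5453). ∠DGQ = 49.7° gives GQ at 156.50° from the x-axis; with |GQ| = 26.5, Q = (-9.7324, 2.0215). ∠GQK = 142.4° gives QK at -165.90° from the x-axis; with |QK| = 20.1, K = (-29.227, -2.8751). The perpendicularity gives KW at right angles to QK, so KW runs at -75.900°; with |KW| = 14.8, W = (-25.621, -17.229). ∠KWC = 89.9° gives WC at 14.200° from the x-axis; with |WC| = 22.5, C = (-3.8088, -11.710). Then |DC| = |C − D| = 10.078.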